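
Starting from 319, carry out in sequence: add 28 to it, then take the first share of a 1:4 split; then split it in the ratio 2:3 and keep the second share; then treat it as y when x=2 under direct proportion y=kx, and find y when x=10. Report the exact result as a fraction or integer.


Start with 319.
Step 1: Add 28: 319+28=347; split 1:4 first = 347*1/5 = 347/5
Step 2: Split 2:3, second share = 347/5 * 3/5 = 1041/25
Step 3: Direct prop: k = (1041/25)/2; new y = k*10 = 1041/25*10/2 = 1041/5
Final result = 1041/5

1041/5


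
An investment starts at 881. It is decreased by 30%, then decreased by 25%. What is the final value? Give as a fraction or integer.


Start: 881
Step 1: decrease by 30% => multiply by 70/100
  881 * 70/100 = 6167/10
Step 2: decrease by 25% => multiply by 75/100
  6167/10 * 75/100 = 18501/40
Final value = 18501/40

18501/40


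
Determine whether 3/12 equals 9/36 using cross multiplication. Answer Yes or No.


Cross multiply to check 3/12 = 9/36
Left cross product: 3 * 36 = 108
Right cross product: 12 * 9 = 108
108 = 108
Equal, so proportions match => Yes

Yes


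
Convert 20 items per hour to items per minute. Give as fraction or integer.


Converting from per hour to per minute
Rate = 20 items per hour
Divide by 60: 20/60
= 1/3 items per minute

1/3


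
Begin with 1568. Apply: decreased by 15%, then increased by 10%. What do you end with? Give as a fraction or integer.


Start: 1568
Step 1: decrease by 15% => multiply by 85/100
  1568 * 85/100 = 6664/5
Step 2: increase by 10% => multiply by 110/100
  6664/5 * 110/100 = 36652/25
Final value = 36652/25

36652/25


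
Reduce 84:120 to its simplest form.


Find GCD(84, 120)
GCD = 12
Divide both by 12: 84/12 = 7, 120/12 = 10
Simplified ratio = 7:10

7:10


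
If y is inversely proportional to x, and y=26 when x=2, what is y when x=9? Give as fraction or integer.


Inverse proportion: y = k/x
Find k: k = 2 * 26 = 52
Compute y at x=9: y = 52/9
y = 52/9

52/9


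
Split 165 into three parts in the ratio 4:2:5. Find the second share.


Ratio = 4:2:5
Total parts = 4 + 2 + 5 = 11
Value per part = 165 / 11 = 15
First share = 4 * 15 = 60
Middle share = 2 * 15 = 30
Third share = 5 * 15 = 75

30


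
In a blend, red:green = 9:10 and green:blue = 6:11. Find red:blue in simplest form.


Given a:b = 9:10 and b:c = 6:11
Make b consistent. Multiply first ratio by 6: a:b = 54:60
Multiply second ratio by 10: b:c = 60:110
Now b = 60 in both, so a:b:c = 54:60:110
Therefore a:c = 54:110
Simplify by GCD: a:c = 27:55

27:55


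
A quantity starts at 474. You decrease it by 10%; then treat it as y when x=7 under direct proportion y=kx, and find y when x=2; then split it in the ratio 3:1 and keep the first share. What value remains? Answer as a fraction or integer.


Start with 474.
Step 1: Decrease by 10%: 474 * 90/100 = 2133/5
Step 2: Direct prop: k = (2133/5)/7; new y = k*2 = 2133/5*2/7 = 4266/35
Step 3: Split 3:1, first share = 4266/35 * 3/4 = 6399/70
Final result = 6399/70

6399/70


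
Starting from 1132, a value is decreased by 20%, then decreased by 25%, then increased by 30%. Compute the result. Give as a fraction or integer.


Start: 1132
Step 1: decrease by 20% => multiply by 80/100
  1132 * 80/100 = 4528/5
Step 2: decrease by 25% => multiply by 75/100
  4528/5 * 75/100 = 3396/5
Step 3: increase by 30% => multiply by 130/100
  3396/5 * 130/100 = 22074/25
Final value = 22074/25

22074/25


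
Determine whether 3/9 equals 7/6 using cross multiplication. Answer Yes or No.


Cross multiply to check 3/9 = 7/6
Left cross product: 3 * 6 = 18
Right cross product: 9 * 7 = 63
18 != 63
Not equal, so proportions differ => No

No


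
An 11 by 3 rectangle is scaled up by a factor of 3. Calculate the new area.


Original dimensions: 11 x 3
Enlargement factor = 3
New width = 11 * 3 = 33
New height = 3 * 3 = 9
New area = 33 * 9 = 297

297


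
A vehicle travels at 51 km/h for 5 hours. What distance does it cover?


Using distance = speed * time
Speed = 51 km/h
Time = 5 hours
Distance = 51 * 5
= 255 km

255


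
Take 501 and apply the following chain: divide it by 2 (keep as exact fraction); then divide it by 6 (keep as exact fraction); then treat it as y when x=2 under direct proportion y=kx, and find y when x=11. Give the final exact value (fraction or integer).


Start with 501.
Step 1: Divide by 2: 501 / 2 = 501/2
Step 2: Divide by 6: 501/2 / 6 = 167/4
Step 3: Direct prop: k = (167/4)/2; new y = k*11 = 167/4*11/2 = 1837/8
Final result = 1837/8

1837/8


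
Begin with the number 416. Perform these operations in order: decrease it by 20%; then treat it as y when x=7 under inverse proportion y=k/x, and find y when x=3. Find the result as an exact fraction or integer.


Start with 416.
Step 1: Decrease by 20%: 416 * 80/100 = 1664/5
Step 2: Inverse prop: k = (1664/5)*7; new y = k/3 = 1664/5*7/3 = 11648/15
Final result = 11648/15

11648/15


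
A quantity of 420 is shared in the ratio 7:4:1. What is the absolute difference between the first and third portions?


Total parts = 7 + 4 + 1 = 12
Value per part = 420 / 12 = 35
Shares: 7*35=245, 4*35=140, 1*35=35
First share = 245, third share = 35
Difference = |245 - 35| = 210

210


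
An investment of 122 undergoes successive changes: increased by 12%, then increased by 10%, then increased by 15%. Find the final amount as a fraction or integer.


Start: 122
Step 1: increase by 12% => multiply by 112/100
  122 * 112/100 = 3416/25
Step 2: increase by 10% => multiply by 110/100
  3416/25 * 110/100 = 18788/125
Step 3: increase by 15% => multiply by 115/100
  18788/125 * 115/100 = 108031/625
Final value = 108031/625

108031/625


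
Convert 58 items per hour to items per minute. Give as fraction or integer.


Converting from per hour to per minute
Rate = 58 items per hour
Divide by 60: 58/60
= 29/30 items per minute

29/30


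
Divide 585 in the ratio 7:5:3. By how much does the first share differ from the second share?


Total parts = 7 + 5 + 3 = 15
Value per part = 585 / 15 = 39
Shares: 7*39=273, 5*39=195, 3*39=117
First share = 273, second share = 195
Difference = |273 - 195| = 78

78


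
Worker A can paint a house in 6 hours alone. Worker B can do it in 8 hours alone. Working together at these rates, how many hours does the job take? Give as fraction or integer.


Rate of A = 1/6 job per hour
Rate of B = 1/8 job per hour
Combined rate = 1/6 + 1/8
Find common denominator: (8 + 6)/(6*8) = 14/48
Combined rate = 7/24 job per hour
Time together = 1 / (7/24) = 24/7 hours

24/7


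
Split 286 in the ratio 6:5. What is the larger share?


Total parts = 6 + 5 = 11
Value per part = 286 / 11 = 26
First share = 6 * 26 = 156
Second share = 5 * 26 = 130
Larger share = 156

156


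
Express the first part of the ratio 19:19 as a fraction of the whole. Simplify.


Total parts = 19 + 19 = 38
First part fraction = 19/38
Simplify: 19/38 = 1/2

1/2


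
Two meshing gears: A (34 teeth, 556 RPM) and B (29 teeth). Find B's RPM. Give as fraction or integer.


Gear ratio: teeth_A * RPM_A = teeth_B * RPM_B
34 * 556 = 29 * RPM_B
18904 = 29 * RPM_B
RPM_B = 18904 / 29
RPM_B = 18904/29

18904/29


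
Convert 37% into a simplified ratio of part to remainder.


Part = 37%, Remainder = 63%
Ratio = 37:63
GCD(37, 63) = 1
Simplify: 37:63 = 37:63

37:63


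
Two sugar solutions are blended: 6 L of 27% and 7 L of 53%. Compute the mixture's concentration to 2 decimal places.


Solute in mixture 1 = 27% of 6 L = 6*27/100 = 81/50 L
Solute in mixture 2 = 53% of 7 L = 7*53/100 = 371/100 L
Total solute = 81/50 + 371/100 = 533/100 L
Total volume = 6 + 7 = 13 L
Final concentration = 533/100/13 * 100 = 41.00%

41.00


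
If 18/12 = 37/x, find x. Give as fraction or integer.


Setting up: 18/12 = 37/x
Cross multiply: 18 * x = 12 * 37
18x = 444
x = 444/18
x = 74/3

74/3


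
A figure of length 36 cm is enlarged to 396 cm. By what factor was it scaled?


Original length = 36 cm
Scaled length = 396 cm
Scale factor = 396 / 36
= 11

11


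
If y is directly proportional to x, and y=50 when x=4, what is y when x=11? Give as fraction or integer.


Direct proportion: y = kx
Find k: k = 50/4 = 25/2
Compute y at x=11: y = 25/2 * 11
y = 275/2

275/2


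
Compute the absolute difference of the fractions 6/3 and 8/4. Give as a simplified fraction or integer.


Simplify: 6/3 = 2 and 8/4 = 2
Find common denominator: LCD = 1
Convert: 2/1 and 2/1
Difference = |2 - 2|/1 = 0/1
Simplified = 0

0


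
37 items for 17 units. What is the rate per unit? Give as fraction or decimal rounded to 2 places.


Total items = 37
Number of units = 17
Unit rate = 37 / 17
= 2.18 items per unit

2.18


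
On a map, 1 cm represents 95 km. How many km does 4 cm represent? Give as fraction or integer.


Map scale: 1 cm = 95 km
Measured distance on map = 4 cm
Set up proportion: 4 * 95 / 1
= 380 / 1
= 380 km

380


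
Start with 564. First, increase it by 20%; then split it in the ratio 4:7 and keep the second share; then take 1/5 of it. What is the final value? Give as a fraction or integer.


Start with 564.
Step 1: Increase by 20%: 564 * 120/100 = 3384/5
Step 2: Split 4:7, second share = 3384/5 * 7/11 = 23688/55
Step 3: Take 1/5: 23688/55 * 1/5 = 23688/275
Final result = 23688/275

23688/275


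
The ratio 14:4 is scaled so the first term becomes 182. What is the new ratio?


Original ratio: 14:4
First term target: 182
Scale factor = 182 / 14 = 13
Multiply second term: 4 * 13 = 52
Equivalent ratio = 182:52

182:52


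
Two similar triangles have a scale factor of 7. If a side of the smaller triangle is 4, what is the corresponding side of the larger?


Similar triangles have proportional sides
Scale factor = 7
Smaller side = 4
Corresponding larger side = 4 * 7
= 28

28


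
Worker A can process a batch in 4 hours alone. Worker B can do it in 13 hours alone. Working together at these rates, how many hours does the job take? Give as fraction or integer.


Rate of A = 1/4 job per hour
Rate of B = 1/13 job per hour
Combined rate = 1/4 + 1/13
Find common denominator: (13 + 4)/(4*13) = 17/52
Combined rate = 17/52 job per hour
Time together = 1 / (17/52) = 52/17 hours

52/17


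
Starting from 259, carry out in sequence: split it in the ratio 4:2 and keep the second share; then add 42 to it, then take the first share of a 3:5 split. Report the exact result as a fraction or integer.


Start with 259.
Step 1: Split 4:2, second share = 259 * 2/6 = 259/3
Step 2: Add 42: 259/3+42=385/3; split 3:5 first = 385/3*3/8 = 385/8
Final result = 385/8

385/8


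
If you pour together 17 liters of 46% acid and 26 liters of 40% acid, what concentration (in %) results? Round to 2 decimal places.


Solute in mixture 1 = 46% of 17 L = 17*46/100 = 391/50 L
Solute in mixture 2 = 40% of 26 L = 26*40/100 = 52/5 L
Total solute = 391/50 + 52/5 = 911/50 L
Total volume = 17 + 26 = 43 L
Final concentration = 911/50/43 * 100 = 42.37%

42.37


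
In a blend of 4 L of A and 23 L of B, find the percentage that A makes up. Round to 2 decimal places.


Volume of A = 4 L
Volume of B = 23 L
Total volume = 4 + 23 = 27 L
Percentage of A = (4/27) * 100
= 14.81%

14.81


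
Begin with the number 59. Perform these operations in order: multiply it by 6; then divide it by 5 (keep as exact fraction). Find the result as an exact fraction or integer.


Start with 59.
Step 1: Multiply by 6: 59 * 6 = 354
Step 2: Divide by 5: 354 / 5 = 354/5
Final result = 354/5

354/5


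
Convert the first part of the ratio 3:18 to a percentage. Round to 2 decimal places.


Total parts = 3 + 18 = 21
First part fraction = 3/21
Percentage = (3/21) * 100
= 0.142857 * 100
= 14.29%

14.29


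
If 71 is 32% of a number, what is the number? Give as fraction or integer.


Given: 71 is 32% of the whole
Set up: 71 = 32/100 * whole
whole = 71 * 100 / 32
whole = 7100 / 32
whole = 1775/8

1775/8


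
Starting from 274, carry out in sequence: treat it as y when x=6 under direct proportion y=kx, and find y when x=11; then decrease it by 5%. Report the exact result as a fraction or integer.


Start with 274.
Step 1: Direct prop: k = (274)/6; new y = k*11 = 274*11/6 = 1507/3
Step 2: Decrease by 5%: 1507/3 * 95/100 = 28633/60
Final result = 28633/60

28633/60


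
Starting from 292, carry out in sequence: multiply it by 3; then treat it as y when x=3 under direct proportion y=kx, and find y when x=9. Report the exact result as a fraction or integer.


Start with 292.
Step 1: Multiply by 3: 292 * 3 = 876
Step 2: Direct prop: k = (876)/3; new y = k*9 = 876*9/3 = 2628
Final result = 2628

2628


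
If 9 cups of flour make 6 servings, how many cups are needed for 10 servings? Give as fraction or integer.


Original: 9 cups for 6 servings
Target servings = 10
Scaling factor = 10/6
New amount = 9 * 10/6
= 90/6
= 15 cups

15


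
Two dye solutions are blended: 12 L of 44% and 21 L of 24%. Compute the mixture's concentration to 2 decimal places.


Solute in mixture 1 = 44% of 12 L = 12*44/100 = 132/25 L
Solute in mixture 2 = 24% of 21 L = 21*24/100 = 126/25 L
Total solute = 132/25 + 126/25 = 258/25 L
Total volume = 12 + 21 = 33 L
Final concentration = 258/25/33 * 100 = 31.27%

31.27


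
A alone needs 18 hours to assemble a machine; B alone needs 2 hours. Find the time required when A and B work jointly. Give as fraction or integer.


Rate of A = 1/18 job per hour
Rate of B = 1/2 job per hour
Combined rate = 1/18 + 1/2
Find common denominator: (2 + 18)/(18*2) = 20/36
Combined rate = 5/9 job per hour
Time together = 1 / (5/9) = 9/5 hours

9/5


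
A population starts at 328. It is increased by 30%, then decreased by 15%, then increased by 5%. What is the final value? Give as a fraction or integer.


Start: 328
Step 1: increase by 30% => multiply by 130/100
  328 * 130/100 = 2132/5
Step 2: decrease by 15% => multiply by 85/100
  2132/5 * 85/100 = 9061/25
Step 3: increase by 5% => multiply by 105/100
  9061/25 * 105/100 = 190281/500
Final value = 190281/500

190281/500


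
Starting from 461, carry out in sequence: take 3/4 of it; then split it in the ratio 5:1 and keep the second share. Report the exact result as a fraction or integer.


Start with 461.
Step 1: Take 3/4: 461 * 3/4 = 1383/4
Step 2: Split 5:1, second share = 1383/4 * 1/6 = 461/8
Final result = 461/8

461/8


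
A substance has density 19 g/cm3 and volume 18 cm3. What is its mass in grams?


Using mass = density * volume
Density = 19 g/cm3
Volume = 18 cm3
Mass = 19 * 18
= 342 g

342


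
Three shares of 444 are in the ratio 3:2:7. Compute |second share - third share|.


Total parts = 3 + 2 + 7 = 12
Value per part = 444 / 12 = 37
Shares: 3*37=111, 2*37=74, 7*37=259
Second share = 74, third share = 259
Difference = |74 - 259| = 185

185


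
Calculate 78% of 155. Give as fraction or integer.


Compute 78% of 155
Convert percentage: 78% = 78/100
Multiply: 155 * 78/100
= 12090/100
= 1209/10

1209/10


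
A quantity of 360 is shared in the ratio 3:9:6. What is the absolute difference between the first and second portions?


Total parts = 3 + 9 + 6 = 18
Value per part = 360 / 18 = 20
Shares: 3*20=60, 9*20=180, 6*20=120
First share = 60, second share = 180
Difference = |60 - 180| = 120

120


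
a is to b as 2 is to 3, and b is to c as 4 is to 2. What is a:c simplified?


Given a:b = 2:3 and b:c = 4:2
Make b consistent. Multiply first ratio by 4: a:b = 8:12
Multiply second ratio by 3: b:c = 12:6
Now b = 12 in both, so a:b:c = 8:12:6
Therefore a:c = 8:6
Simplify by GCD: a:c = 4:3

4:3


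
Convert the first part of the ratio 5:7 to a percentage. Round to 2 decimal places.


Total parts = 5 + 7 = 12
First part fraction = 5/12
Percentage = (5/12) * 100
= 0.416667 * 100
= 41.67%

41.67


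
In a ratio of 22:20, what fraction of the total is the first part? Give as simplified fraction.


Total parts = 22 + 20 = 42
First part fraction = 22/42
Simplify: 22/42 = 11/21

11/21


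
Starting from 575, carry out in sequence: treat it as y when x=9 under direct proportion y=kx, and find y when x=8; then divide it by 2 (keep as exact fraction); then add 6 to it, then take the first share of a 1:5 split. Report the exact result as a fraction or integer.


Start with 575.
Step 1: Direct prop: k = (575)/9; new y = k*8 = 575*8/9 = 4600/9
Step 2: Divide by 2: 4600/9 / 2 = 2300/9
Step 3: Add 6: 2300/9+6=2354/9; split 1:5 first = 2354/9*1/6 = 1177/27
Final result = 1177/27

1177/27


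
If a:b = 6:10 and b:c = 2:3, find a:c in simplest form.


Given a:b = 6:10 and b:c = 2:3
Make b consistent. Multiply first ratio by 2: a:b = 12:20
Multiply second ratio by 10: b:c = 20:30
Now b = 20 in both, so a:b:c = 12:20:30
Therefore a:c = 12:30
Simplify by GCD: a:c = 2:5

2:5


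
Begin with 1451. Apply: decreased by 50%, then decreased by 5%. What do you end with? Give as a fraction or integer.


Start: 1451
Step 1: decrease by 50% => multiply by 50/100
  1451 * 50/100 = 1451/2
Step 2: decrease by 5% => multiply by 95/100
  1451/2 * 95/100 = 27569/40
Final value = 27569/40

27569/40


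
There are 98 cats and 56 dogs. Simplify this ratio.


Find GCD(98, 56)
GCD = 14
Divide both by 14: 98/14 = 7, 56/14 = 4
Simplified ratio = 7:4

7:4


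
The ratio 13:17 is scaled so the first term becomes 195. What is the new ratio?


Original ratio: 13:17
First term target: 195
Scale factor = 195 / 13 = 15
Multiply second term: 17 * 15 = 255
Equivalent ratio = 195:255

195:255


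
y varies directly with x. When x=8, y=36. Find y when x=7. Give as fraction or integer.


Direct proportion: y = kx
Find k: k = 36/8 = 9/2
Compute y at x=7: y = 9/2 * 7
y = 63/2

63/2


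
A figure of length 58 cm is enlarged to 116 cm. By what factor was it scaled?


Original length = 58 cm
Scaled length = 116 cm
Scale factor = 116 / 58
= 2

2


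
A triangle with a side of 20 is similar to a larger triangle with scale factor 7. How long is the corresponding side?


Similar triangles have proportional sides
Scale factor = 7
Smaller side = 20
Corresponding larger side = 20 * 7
= 140

140


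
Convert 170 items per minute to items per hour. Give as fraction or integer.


Converting from per minute to per hour
Rate = 170 items per minute
Multiply by 60: 170 * 60
= 10200 items per hour

10200


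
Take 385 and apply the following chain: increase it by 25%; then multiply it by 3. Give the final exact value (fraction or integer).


Start with 385.
Step 1: Increase by 25%: 385 * 125/100 = 1925/4
Step 2: Multiply by 3: 1925/4 * 3 = 5775/4
Final result = 5775/4

5775/4


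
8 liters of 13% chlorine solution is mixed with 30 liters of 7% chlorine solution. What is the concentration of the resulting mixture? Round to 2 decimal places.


Solute in mixture 1 = 13% of 8 L = 8*13/100 = 26/25 L
Solute in mixture 2 = 7% of 30 L = 30*7/100 = 21/10 L
Total solute = 26/25 + 21/10 = 157/50 L
Total volume = 8 + 30 = 38 L
Final concentration = 157/50/38 * 100 = 8.26%

8.26


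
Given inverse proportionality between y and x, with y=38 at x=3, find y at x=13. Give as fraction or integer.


Inverse proportion: y = k/x
Find k: k = 3 * 38 = 114
Compute y at x=13: y = 114/13
y = 114/13

114/13


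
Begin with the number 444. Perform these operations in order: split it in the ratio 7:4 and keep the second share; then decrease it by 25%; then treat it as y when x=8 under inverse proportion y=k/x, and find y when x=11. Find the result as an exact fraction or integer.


Start with 444.
Step 1: Split 7:4, second share = 444 * 4/11 = 1776/11
Step 2: Decrease by 25%: 1776/11 * 75/100 = 1332/11
Step 3: Inverse prop: k = (1332/11)*8; new y = k/11 = 1332/11*8/11 = 10656/121
Final result = 10656/121

10656/121


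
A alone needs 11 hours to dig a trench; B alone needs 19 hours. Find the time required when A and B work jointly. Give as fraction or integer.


Rate of A = 1/11 job per hour
Rate of B = 1/19 job per hour
Combined rate = 1/11 + 1/19
Find common denominator: (19 + 11)/(11*19) = 30/209
Combined rate = 30/209 job per hour
Time together = 1 / (30/209) = 209/30 hours

209/30


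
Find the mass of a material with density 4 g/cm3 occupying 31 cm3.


Using mass = density * volume
Density = 4 g/cm3
Volume = 31 cm3
Mass = 4 * 31
= 124 g

124


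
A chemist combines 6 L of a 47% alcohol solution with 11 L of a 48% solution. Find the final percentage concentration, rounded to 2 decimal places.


Solute in mixture 1 = 47% of 6 L = 6*47/100 = 141/50 L
Solute in mixture 2 = 48% of 11 L = 11*48/100 = 132/25 L
Total solute = 141/50 + 132/25 = 81/10 L
Total volume = 6 + 11 = 17 L
Final concentration = 81/10/17 * 100 = 47.65%

47.65


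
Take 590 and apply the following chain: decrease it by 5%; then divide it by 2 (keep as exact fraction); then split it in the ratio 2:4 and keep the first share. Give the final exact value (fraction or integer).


Start with 590.
Step 1: Decrease by 5%: 590 * 95/100 = 1121/2
Step 2: Divide by 2: 1121/2 / 2 = 1121/4
Step 3: Split 2:4, first share = 1121/4 * 2/6 = 1121/12
Final result = 1121/12

1121/12


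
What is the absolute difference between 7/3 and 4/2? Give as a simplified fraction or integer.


Simplify: 7/3 = 7/3 and 4/2 = 2
Find common denominator: LCD = 3
Convert: 7/3 and 6/3
Difference = |7 - 6|/3 = 1/3
Simplified = 1/3

1/3


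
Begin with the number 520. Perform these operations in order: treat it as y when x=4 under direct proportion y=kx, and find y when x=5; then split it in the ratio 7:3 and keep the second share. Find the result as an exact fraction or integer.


Start with 520.
Step 1: Direct prop: k = (520)/4; new y = k*5 = 520*5/4 = 650
Step 2: Split 7:3, second share = 650 * 3/10 = 195
Final result = 195

195


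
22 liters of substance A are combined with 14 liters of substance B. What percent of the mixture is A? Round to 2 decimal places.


Volume of A = 22 L
Volume of B = 14 L
Total volume = 22 + 14 = 36 L
Percentage of A = (22/36) * 100
= 61.11%

61.11


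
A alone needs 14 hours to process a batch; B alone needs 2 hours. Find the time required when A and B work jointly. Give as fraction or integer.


Rate of A = 1/14 job per hour
Rate of B = 1/2 job per hour
Combined rate = 1/14 + 1/2
Find common denominator: (2 + 14)/(14*2) = 16/28
Combined rate = 4/7 job per hour
Time together = 1 / (4/7) = 7/4 hours

7/4


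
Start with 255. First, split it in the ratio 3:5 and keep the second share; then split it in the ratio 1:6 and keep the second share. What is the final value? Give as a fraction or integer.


Start with 255.
Step 1: Split 3:5, second share = 255 * 5/8 = 1275/8
Step 2: Split 1:6, second share = 1275/8 * 6/7 = 3825/28
Final result = 3825/28

3825/28


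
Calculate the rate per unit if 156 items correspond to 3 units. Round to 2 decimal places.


Total items = 156
Number of units = 3
Unit rate = 156 / 3
= 52 items per unit

52


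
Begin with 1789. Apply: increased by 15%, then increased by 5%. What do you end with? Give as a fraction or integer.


Start: 1789
Step 1: increase by 15% => multiply by 115/100
  1789 * 115/100 = 41147/20
Step 2: increase by 5% => multiply by 105/100
  41147/20 * 105/100 = 864087/400
Final value = 864087/400

864087/400


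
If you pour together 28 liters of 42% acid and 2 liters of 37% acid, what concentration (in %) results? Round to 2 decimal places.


Solute in mixture 1 = 42% of 28 L = 28*42/100 = 294/25 L
Solute in mixture 2 = 37% of 2 L = 2*37/100 = 37/50 L
Total solute = 294/25 + 37/50 = 25/2 L
Total volume = 28 + 2 = 30 L
Final concentration = 25/2/30 * 100 = 41.67%

41.67


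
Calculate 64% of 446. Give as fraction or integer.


Compute 64% of 446
Convert percentage: 64% = 64/100
Multiply: 446 * 64/100
= 28544/100
= 7136/25

7136/25


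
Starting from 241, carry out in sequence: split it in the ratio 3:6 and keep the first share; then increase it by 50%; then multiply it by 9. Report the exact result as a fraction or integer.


Start with 241.
Step 1: Split 3:6, first share = 241 * 3/9 = 241/3
Step 2: Increase by 50%: 241/3 * 150/100 = 241/2
Step 3: Multiply by 9: 241/2 * 9 = 2169/2
Final result = 2169/2

2169/2


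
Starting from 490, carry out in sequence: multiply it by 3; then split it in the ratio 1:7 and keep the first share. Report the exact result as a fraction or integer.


Start with 490.
Step 1: Multiply by 3: 490 * 3 = 1470
Step 2: Split 1:7, first share = 1470 * 1/8 = 735/4
Final result = 735/4

735/4


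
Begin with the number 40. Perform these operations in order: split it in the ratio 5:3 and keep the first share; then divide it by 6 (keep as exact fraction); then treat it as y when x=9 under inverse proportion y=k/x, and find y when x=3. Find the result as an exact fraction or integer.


Start with 40.
Step 1: Split 5:3, first share = 40 * 5/8 = 25
Step 2: Divide by 6: 25 / 6 = 25/6
Step 3: Inverse prop: k = (25/6)*9; new y = k/3 = 25/6*9/3 = 25/2
Final result = 25/2

25/2


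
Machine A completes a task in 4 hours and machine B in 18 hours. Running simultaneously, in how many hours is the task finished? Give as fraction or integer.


Rate of A = 1/4 job per hour
Rate of B = 1/18 job per hour
Combined rate = 1/4 + 1/18
Find common denominator: (18 + 4)/(4*18) = 22/72
Combined rate = 11/36 job per hour
Time together = 1 / (11/36) = 36/11 hours

36/11


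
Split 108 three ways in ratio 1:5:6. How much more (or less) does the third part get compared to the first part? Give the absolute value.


Total parts = 1 + 5 + 6 = 12
Value per part = 108 / 12 = 9
Shares: 1*9=9, 5*9=45, 6*9=54
Third share = 54, first share = 9
Difference = |54 - 9| = 45

45


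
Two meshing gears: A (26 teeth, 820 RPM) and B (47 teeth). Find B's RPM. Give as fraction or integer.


Gear ratio: teeth_A * RPM_A = teeth_B * RPM_B
26 * 820 = 47 * RPM_B
21320 = 47 * RPM_B
RPM_B = 21320 / 47
RPM_B = 21320/47

21320/47


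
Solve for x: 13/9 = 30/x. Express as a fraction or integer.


Setting up: 13/9 = 30/x
Cross multiply: 13 * x = 9 * 30
13x = 270
x = 270/13
x = 270/13

270/13


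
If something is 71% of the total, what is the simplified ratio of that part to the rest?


Part = 71%, Remainder = 29%
Ratio = 71:29
GCD(71, 29) = 1
Simplify: 71:29 = 71:29

71:29


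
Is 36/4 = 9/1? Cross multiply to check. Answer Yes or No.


Cross multiply to check 36/4 = 9/1
Left cross product: 36 * 1 = 36
Right cross product: 4 * 9 = 36
36 = 36
Equal, so proportions match => Yes

Yes


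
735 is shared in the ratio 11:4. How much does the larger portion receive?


Total parts = 11 + 4 = 15
Value per part = 735 / 15 = 49
First share = 11 * 49 = 539
Second share = 4 * 49 = 196
Larger share = 539

539


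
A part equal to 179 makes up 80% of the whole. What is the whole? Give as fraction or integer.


Given: 179 is 80% of the whole
Set up: 179 = 80/100 * whole
whole = 179 * 100 / 80
whole = 17900 / 80
whole = 895/4

895/4


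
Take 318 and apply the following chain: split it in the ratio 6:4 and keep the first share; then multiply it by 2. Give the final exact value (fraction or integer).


Start with 318.
Step 1: Split 6:4, first share = 318 * 6/10 = 954/5
Step 2: Multiply by 2: 954/5 * 2 = 1908/5
Final result = 1908/5

1908/5


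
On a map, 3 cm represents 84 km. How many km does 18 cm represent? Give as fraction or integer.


Map scale: 3 cm = 84 km
Measured distance on map = 18 cm
Set up proportion: 18 * 84 / 3
= 1512 / 3
= 504 km

504


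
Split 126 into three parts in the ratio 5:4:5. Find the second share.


Ratio = 5:4:5
Total parts = 5 + 4 + 5 = 14
Value per part = 126 / 14 = 9
First share = 5 * 9 = 45
Middle share = 4 * 9 = 36
Third share = 5 * 9 = 45

36


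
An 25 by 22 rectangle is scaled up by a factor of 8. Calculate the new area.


Original dimensions: 25 x 22
Enlargement factor = 8
New width = 25 * 8 = 200
New height = 22 * 8 = 176
New area = 200 * 176 = 35200

35200


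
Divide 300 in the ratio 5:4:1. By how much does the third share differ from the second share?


Total parts = 5 + 4 + 1 = 10
Value per part = 300 / 10 = 30
Shares: 5*30=150, 4*30=120, 1*30=30
Third share = 30, second share = 120
Difference = |30 - 120| = 90

90


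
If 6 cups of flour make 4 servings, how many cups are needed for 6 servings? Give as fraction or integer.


Original: 6 cups for 4 servings
Target servings = 6
Scaling factor = 6/4
New amount = 6 * 6/4
= 36/4
= 9 cups

9


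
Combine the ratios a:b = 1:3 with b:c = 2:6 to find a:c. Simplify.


Given a:b = 1:3 and b:c = 2:6
Make b consistent. Multiply first ratio by 2: a:b = 2:6
Multiply second ratio by 3: b:c = 6:18
Now b = 6 in both, so a:b:c = 2:6:18
Therefore a:c = 2:18
Simplify by GCD: a:c = 1:9

1:9


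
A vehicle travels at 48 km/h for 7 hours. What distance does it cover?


Using distance = speed * time
Speed = 48 km/h
Time = 7 hours
Distance = 48 * 7
= 336 km

336


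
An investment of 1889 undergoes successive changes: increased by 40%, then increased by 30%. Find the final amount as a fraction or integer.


Start: 1889
Step 1: increase by 40% => multiply by 140/100
  1889 * 140/100 = 13223/5
Step 2: increase by 30% => multiply by 130/100
  13223/5 * 130/100 = 171899/50
Final value = 171899/50

171899/50


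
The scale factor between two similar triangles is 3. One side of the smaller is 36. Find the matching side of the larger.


Similar triangles have proportional sides
Scale factor = 3
Smaller side = 36
Corresponding larger side = 36 * 3
= 108

108


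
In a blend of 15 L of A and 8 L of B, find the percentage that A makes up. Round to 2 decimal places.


Volume of A = 15 L
Volume of B = 8 L
Total volume = 15 + 8 = 23 L
Percentage of A = (15/23) * 100
= 65.22%

65.22


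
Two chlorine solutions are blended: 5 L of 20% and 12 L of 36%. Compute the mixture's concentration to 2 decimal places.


Solute in mixture 1 = 20% of 5 L = 5*20/100 = 1 L
Solute in mixture 2 = 36% of 12 L = 12*36/100 = 108/25 L
Total solute = 1 + 108/25 = 133/25 L
Total volume = 5 + 12 = 17 L
Final concentration = 133/25/17 * 100 = 31.29%

31.29


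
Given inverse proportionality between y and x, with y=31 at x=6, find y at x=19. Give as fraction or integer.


Inverse proportion: y = k/x
Find k: k = 6 * 31 = 186
Compute y at x=19: y = 186/19
y = 186/19

186/19


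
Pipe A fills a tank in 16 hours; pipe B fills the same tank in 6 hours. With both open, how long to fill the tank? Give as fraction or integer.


Rate of A = 1/16 job per hour
Rate of B = 1/6 job per hour
Combined rate = 1/16 + 1/6
Find common denominator: (6 + 16)/(16*6) = 22/96
Combined rate = 11/48 job per hour
Time together = 1 / (11/48) = 48/11 hours

48/11


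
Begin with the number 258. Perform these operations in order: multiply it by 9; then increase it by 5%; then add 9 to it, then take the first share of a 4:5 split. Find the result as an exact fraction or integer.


Start with 258.
Step 1: Multiply by 9: 258 * 9 = 2322
Step 2: Increase by 5%: 2322 * 105/100 = 24381/10
Step 3: Add 9: 24381/10+9=24471/10; split 4:5 first = 24471/10*4/9 = 5438/5
Final result = 5438/5

5438/5


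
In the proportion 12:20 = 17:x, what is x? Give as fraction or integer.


Setting up: 12/20 = 17/x
Cross multiply: 12 * x = 20 * 17
12x = 340
x = 340/12
x = 85/3

85/3


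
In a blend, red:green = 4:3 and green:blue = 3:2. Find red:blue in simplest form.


Given a:b = 4:3 and b:c = 3:2
Make b consistent. Multiply first ratio by 3: a:b = 12:9
Multiply second ratio by 3: b:c = 9:6
Now b = 9 in both, so a:b:c = 12:9:6
Therefore a:c = 12:6
Simplify by GCD: a:c = 2:1

2:1


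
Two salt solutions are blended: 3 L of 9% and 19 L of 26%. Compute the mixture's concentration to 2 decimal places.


Solute in mixture 1 = 9% of 3 L = 3*9/100 = 27/100 L
Solute in mixture 2 = 26% of 19 L = 19*26/100 = 247/50 L
Total solute = 27/100 + 247/50 = 521/100 L
Total volume = 3 + 19 = 22 L
Final concentration = 521/100/22 * 100 = 23.68%

23.68


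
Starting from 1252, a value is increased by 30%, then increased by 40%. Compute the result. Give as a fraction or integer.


Start: 1252
Step 1: increase by 30% => multiply by 130/100
  1252 * 130/100 = 8138/5
Step 2: increase by 40% => multiply by 140/100
  8138/5 * 140/100 = 56966/25
Final value = 56966/25

56966/25


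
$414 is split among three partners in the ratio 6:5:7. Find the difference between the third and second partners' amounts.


Total parts = 6 + 5 + 7 = 18
Value per part = 414 / 18 = 23
Shares: 6*23=138, 5*23=115, 7*23=161
Third share = 161, second share = 115
Difference = |161 - 115| = 46

46


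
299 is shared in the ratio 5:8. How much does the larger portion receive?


Total parts = 5 + 8 = 13
Value per part = 299 / 13 = 23
First share = 5 * 23 = 115
Second share = 8 * 23 = 184
Larger share = 184

184


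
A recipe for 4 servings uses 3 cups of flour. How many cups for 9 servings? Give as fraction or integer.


Original: 3 cups for 4 servings
Target servings = 9
Scaling factor = 9/4
New amount = 3 * 9/4
= 27/4
= 27/4 cups

27/4


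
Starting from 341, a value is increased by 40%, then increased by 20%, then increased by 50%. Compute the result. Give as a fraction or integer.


Start: 341
Step 1: increase by 40% => multiply by 140/100
  341 * 140/100 = 2387/5
Step 2: increase by 20% => multiply by 120/100
  2387/5 * 120/100 = 14322/25
Step 3: increase by 50% => multiply by 150/100
  14322/25 * 150/100 = 21483/25
Final value = 21483/25

21483/25


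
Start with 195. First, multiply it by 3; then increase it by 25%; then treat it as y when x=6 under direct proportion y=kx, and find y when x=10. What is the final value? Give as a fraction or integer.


Start with 195.
Step 1: Multiply by 3: 195 * 3 = 585
Step 2: Increase by 25%: 585 * 125/100 = 2925/4
Step 3: Direct prop: k = (2925/4)/6; new y = k*10 = 2925/4*10/6 = 4875/4
Final result = 4875/4

4875/4


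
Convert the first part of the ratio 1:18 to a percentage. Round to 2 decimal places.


Total parts = 1 + 18 = 19
First part fraction = 1/19
Percentage = (1/19) * 100
= 0.052632 * 100
= 5.26%

5.26


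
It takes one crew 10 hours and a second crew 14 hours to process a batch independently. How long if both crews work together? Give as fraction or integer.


Rate of A = 1/10 job per hour
Rate of B = 1/14 job per hour
Combined rate = 1/10 + 1/14
Find common denominator: (14 + 10)/(10*14) = 24/140
Combined rate = 6/35 job per hour
Time together = 1 / (6/35) = 35/6 hours

35/6


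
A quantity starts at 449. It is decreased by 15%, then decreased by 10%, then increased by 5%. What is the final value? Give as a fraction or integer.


Start: 449
Step 1: decrease by 15% => multiply by 85/100
  449 * 85/100 = 7633/20
Step 2: decrease by 10% => multiply by 90/100
  7633/20 * 90/100 = 68697/200
Step 3: increase by 5% => multiply by 105/100
  68697/200 * 105/100 = 1442637/4000
Final value = 1442637/4000

1442637/4000


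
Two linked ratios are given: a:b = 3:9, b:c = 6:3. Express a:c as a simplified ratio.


Given a:b = 3:9 and b:c = 6:3
Make b consistent. Multiply first ratio by 6: a:b = 18:54
Multiply second ratio by 9: b:c = 54:27
Now b = 54 in both, so a:b:c = 18:54:27
Therefore a:c = 18:27
Simplify by GCD: a:c = 2:3

2:3


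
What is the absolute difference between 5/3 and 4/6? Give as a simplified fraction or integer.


Simplify: 5/3 = 5/3 and 4/6 = 2/3
Find common denominator: LCD = 3
Convert: 5/3 and 2/3
Difference = |5 - 2|/3 = 3/3
Simplified = 1

1


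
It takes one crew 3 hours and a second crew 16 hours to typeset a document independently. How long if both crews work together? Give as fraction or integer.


Rate of A = 1/3 job per hour
Rate of B = 1/16 job per hour
Combined rate = 1/3 + 1/16
Find common denominator: (16 + 3)/(3*16) = 19/48
Combined rate = 19/48 job per hour
Time together = 1 / (19/48) = 48/19 hours

48/19


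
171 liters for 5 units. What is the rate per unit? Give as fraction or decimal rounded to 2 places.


Total liters = 171
Number of units = 5
Unit rate = 171 / 5
= 34.20 liters per unit

34.20


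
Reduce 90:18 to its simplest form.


Find GCD(90, 18)
GCD = 18
Divide both by 18: 90/18 = 5, 18/18 = 1
Simplified ratio = 5:1

5:1


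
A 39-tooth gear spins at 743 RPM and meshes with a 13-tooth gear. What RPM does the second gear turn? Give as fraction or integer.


Gear ratio: teeth_A * RPM_A = teeth_B * RPM_B
39 * 743 = 13 * RPM_B
28977 = 13 * RPM_B
RPM_B = 28977 / 13
RPM_B = 2229

2229


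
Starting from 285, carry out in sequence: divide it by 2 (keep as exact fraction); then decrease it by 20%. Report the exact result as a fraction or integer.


Start with 285.
Step 1: Divide by 2: 285 / 2 = 285/2
Step 2: Decrease by 20%: 285/2 * 80/100 = 114
Final result = 114

114


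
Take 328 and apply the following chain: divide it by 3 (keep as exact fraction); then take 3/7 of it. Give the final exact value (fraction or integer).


Start with 328.
Step 1: Divide by 3: 328 / 3 = 328/3
Step 2: Take 3/7: 328/3 * 3/7 = 328/7
Final result = 328/7

328/7


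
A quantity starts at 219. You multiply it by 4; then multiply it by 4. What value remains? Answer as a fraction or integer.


Start with 219.
Step 1: Multiply by 4: 219 * 4 = 876
Step 2: Multiply by 4: 876 * 4 = 3504
Final result = 3504

3504


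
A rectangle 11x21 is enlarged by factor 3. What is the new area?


Original dimensions: 11 x 21
Enlargement factor = 3
New width = 11 * 3 = 33
New height = 21 * 3 = 63
New area = 33 * 63 = 2079

2079


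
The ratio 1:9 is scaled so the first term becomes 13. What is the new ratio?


Original ratio: 1:9
First term target: 13
Scale factor = 13 / 1 = 13
Multiply second term: 9 * 13 = 117
Equivalent ratio = 13:117

13:117


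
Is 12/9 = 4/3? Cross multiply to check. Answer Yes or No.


Cross multiply to check 12/9 = 4/3
Left cross product: 12 * 3 = 36
Right cross product: 9 * 4 = 36
36 = 36
Equal, so proportions match => Yes

Yes


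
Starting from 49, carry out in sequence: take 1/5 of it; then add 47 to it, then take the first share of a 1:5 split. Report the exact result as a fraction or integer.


Start with 49.
Step 1: Take 1/5: 49 * 1/5 = 49/5
Step 2: Add 47: 49/5+47=284/5; split 1:5 first = 284/5*1/6 = 142/15
Final result = 142/15

142/15


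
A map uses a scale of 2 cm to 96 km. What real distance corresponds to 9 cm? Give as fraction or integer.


Map scale: 2 cm = 96 km
Measured distance on map = 9 cm
Set up proportion: 9 * 96 / 2
= 864 / 2
= 432 km

432


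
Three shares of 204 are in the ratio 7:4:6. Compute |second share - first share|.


Total parts = 7 + 4 + 6 = 17
Value per part = 204 / 17 = 12
Shares: 7*12=84, 4*12=48, 6*12=72
Second share = 48, first share = 84
Difference = |48 - 84| = 36

36


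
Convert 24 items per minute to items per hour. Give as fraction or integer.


Converting from per minute to per hour
Rate = 24 items per minute
Multiply by 60: 24 * 60
= 1440 items per hour

1440


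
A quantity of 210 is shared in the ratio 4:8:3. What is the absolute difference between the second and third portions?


Total parts = 4 + 8 + 3 = 15
Value per part = 210 / 15 = 14
Shares: 4*14=56, 8*14=112, 3*14=42
Second share = 112, third share = 42
Difference = |112 - 42| = 70

70


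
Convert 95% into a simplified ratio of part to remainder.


Part = 95%, Remainder = 5%
Ratio = 95:5
GCD(95, 5) = 5
Simplify: 19:1 = 19:1

19:1


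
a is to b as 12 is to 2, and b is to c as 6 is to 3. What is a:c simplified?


Given a:b = 12:2 and b:c = 6:3
Make b consistent. Multiply first ratio by 6: a:b = 72:12
Multiply second ratio by 2: b:c = 12:6
Now b = 12 in both, so a:b:c = 72:12:6
Therefore a:c = 72:6
Simplify by GCD: a:c = 12:1

12:1
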